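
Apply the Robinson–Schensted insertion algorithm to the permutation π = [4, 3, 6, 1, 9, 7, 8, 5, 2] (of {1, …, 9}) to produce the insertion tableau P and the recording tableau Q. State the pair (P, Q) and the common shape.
P = [1, 2, 7, 8] / [3, 5] / [4, 6] / [9];  Q = [1, 3, 5, 7] / [2, 6] / [4, 8] / [9];  common shape = (4, 2, 2, 1)

Row-insert the values π_1, π_2, … into P one at a time, bumping the leftmost entry strictly greater than the inserted value down to the next row. The recording tableau Q records, in position (i, j), the step at which that cell was added to P.
  Insert 4 (step 1): P = [4];  Q = [1]
  Insert 3 (step 2): P = [3] / [4];  Q = [1] / [2]
  Insert 6 (step 3): P = [3, 6] / [4];  Q = [1, 3] / [2]
  Insert 1 (step 4): P = [1, 6] / [3] / [4];  Q = [1, 3] / [2] / [4]
  Insert 9 (step 5): P = [1, 6, 9] / [3] / [4];  Q = [1, 3, 5] / [2] / [4]
  Insert 7 (step 6): P = [1, 6, 7] / [3, 9] / [4];  Q = [1, 3, 5] / [2, 6] / [4]
  Insert 8 (step 7): P = [1, 6, 7, 8] / [3, 9] / [4];  Q = [1, 3, 5, 7] / [2, 6] / [4]
  Insert 5 (step 8): P = [1, 5, 7, 8] / [3, 6] / [4, 9];  Q = [1, 3, 5, 7] / [2, 6] / [4, 8]
  Insert 2 (step 9): P = [1, 2, 7, 8] / [3, 5] / [4, 6] / [9];  Q = [1, 3, 5, 7] / [2, 6] / [4, 8] / [9]
Final shape: (4, 2, 2, 1).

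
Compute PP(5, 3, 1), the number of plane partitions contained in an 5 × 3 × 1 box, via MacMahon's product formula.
PP(5, 3, 1) = 56

Evaluate the triple product over i = 1..5, j = 1..3, k = 1..1. The factors are (2/1) · (3/2) · (4/3) · (3/2) · (4/3) · (5/4) · (4/3) · (5/4) · … (15 factors total). The numerators and denominators telescope so the product is an integer; carrying out the multiplication exactly gives PP(5, 3, 1) = 56.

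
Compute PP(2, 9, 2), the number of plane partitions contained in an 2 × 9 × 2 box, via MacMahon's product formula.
PP(2, 9, 2) = 1210

Evaluate the triple product over i = 1..2, j = 1..9, k = 1..2. The factors are (2/1) · (3/2) · (3/2) · (4/3) · (4/3) · (5/4) · (5/4) · (6/5) · … (36 factors total). The numerators and denominators telescope so the product is an integer; carrying out the multiplication exactly gives PP(2, 9, 2) = 1210.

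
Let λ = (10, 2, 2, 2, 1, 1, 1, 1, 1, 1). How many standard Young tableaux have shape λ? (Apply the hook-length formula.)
# SYT of shape (10, 2, 2, 2, 1, 1, 1, 1, 1, 1) = 39309270

Hook-length formula: f^λ = n! / Π hook(c), product over all cells c of the Young diagram. For λ = (10, 2, 2, 2, 1, 1, 1, 1, 1, 1), n = 22 boxes. Hook lengths by row (left-to-right, top-to-bottom): [19, 12, 8, 7, 6, 5, 4, 3, 2, 1]; [10, 3]; [9, 2]; [8, 1]; [6]; [5]; [4]; [3]; [2]; [1]. Product of hooks = 28593782784000. So f^λ = 22! / 28593782784000 = 1124000727777607680000 / 28593782784000 = 39309270.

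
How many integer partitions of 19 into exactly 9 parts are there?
p(19, 9 parts) = 41

Partitions of n into exactly k parts are in bijection with partitions of n − k into at most k parts (subtract 1 from each part). So p(19, exactly 9) = p(10, parts ≤ 9). Computing via the recurrence p(m, j) = p(m, j−1) + p(m−j, j) gives 41.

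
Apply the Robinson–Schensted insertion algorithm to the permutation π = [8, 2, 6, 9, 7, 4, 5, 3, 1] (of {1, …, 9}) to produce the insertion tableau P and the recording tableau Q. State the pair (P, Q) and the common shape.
P = [1, 3, 5] / [2, 7] / [4, 9] / [6] / [8];  Q = [1, 3, 4] / [2, 5] / [6, 7] / [8] / [9];  common shape = (3, 2, 2, 1, 1)

Row-insert the values π_1, π_2, … into P one at a time, bumping the leftmost entry strictly greater than the inserted value down to the next row. The recording tableau Q records, in position (i, j), the step at which that cell was added to P.
  Insert 8 (step 1): P = [8];  Q = [1]
  Insert 2 (step 2): P = [2] / [8];  Q = [1] / [2]
  Insert 6 (step 3): P = [2, 6] / [8];  Q = [1, 3] / [2]
  Insert 9 (step 4): P = [2, 6, 9] / [8];  Q = [1, 3, 4] / [2]
  Insert 7 (step 5): P = [2, 6, 7] / [8, 9];  Q = [1, 3, 4] / [2, 5]
  Insert 4 (step 6): P = [2, 4, 7] / [6, 9] / [8];  Q = [1, 3, 4] / [2, 5] / [6]
  Insert 5 (step 7): P = [2, 4, 5] / [6, 7] / [8, 9];  Q = [1, 3, 4] / [2, 5] / [6, 7]
  Insert 3 (step 8): P = [2, 3, 5] / [4, 7] / [6, 9] / [8];  Q = [1, 3, 4] / [2, 5] / [6, 7] / [8]
  Insert 1 (step 9): P = [1, 3, 5] / [2, 7] / [4, 9] / [6] / [8];  Q = [1, 3, 4] / [2, 5] / [6, 7] / [8] / [9]
Final shape: (3, 2, 2, 1, 1).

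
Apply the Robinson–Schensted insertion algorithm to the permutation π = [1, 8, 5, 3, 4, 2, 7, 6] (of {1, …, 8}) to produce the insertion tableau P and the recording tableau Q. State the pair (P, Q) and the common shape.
P = [1, 2, 4, 6] / [3, 7] / [5] / [8];  Q = [1, 2, 5, 7] / [3, 8] / [4] / [6];  common shape = (4, 2, 1, 1)

Row-insert the values π_1, π_2, … into P one at a time, bumping the leftmost entry strictly greater than the inserted value down to the next row. The recording tableau Q records, in position (i, j), the step at which that cell was added to P.
  Insert 1 (step 1): P = [1];  Q = [1]
  Insert 8 (step 2): P = [1, 8];  Q = [1, 2]
  Insert 5 (step 3): P = [1, 5] / [8];  Q = [1, 2] / [3]
  Insert 3 (step 4): P = [1, 3] / [5] / [8];  Q = [1, 2] / [3] / [4]
  Insert 4 (step 5): P = [1, 3, 4] / [5] / [8];  Q = [1, 2, 5] / [3] / [4]
  Insert 2 (step 6): P = [1, 2, 4] / [3] / [5] / [8];  Q = [1, 2, 5] / [3] / [4] / [6]
  Insert 7 (step 7): P = [1, 2, 4, 7] / [3] / [5] / [8];  Q = [1, 2, 5, 7] / [3] / [4] / [6]
  Insert 6 (step 8): P = [1, 2, 4, 6] / [3, 7] / [5] / [8];  Q = [1, 2, 5, 7] / [3, 8] / [4] / [6]
Final shape: (4, 2, 1, 1).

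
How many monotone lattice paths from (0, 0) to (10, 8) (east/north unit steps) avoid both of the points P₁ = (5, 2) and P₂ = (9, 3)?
Number of paths = 33366

Inclusion–exclusion. Total paths: C(18, 10) = 43758. Through P₁: C(7, 5)·C(11, 5) = 9702. Through P₂: C(12, 9)·C(6, 1) = 1320. Since P₁ is strictly southwest of P₂, a monotone path through both must visit P₁ then P₂; paths through both = C(7, 5)·C(5, 4)·C(6, 1) = 630. Avoid both = 43758 − 9702 − 1320 + 630 = 33366.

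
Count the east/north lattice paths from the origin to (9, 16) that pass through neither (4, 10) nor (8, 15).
Number of paths = 852137

Inclusion–exclusion. Total paths: C(25, 9) = 2042975. Through P₁: C(14, 4)·C(11, 5) = 462462. Through P₂: C(23, 8)·C(2, 1) = 980628. Since P₁ is strictly southwest of P₂, a monotone path through both must visit P₁ then P₂; paths through both = C(14, 4)·C(9, 4)·C(2, 1) = 252252. Avoid both = 2042975 − 462462 − 980628 + 252252 = 852137.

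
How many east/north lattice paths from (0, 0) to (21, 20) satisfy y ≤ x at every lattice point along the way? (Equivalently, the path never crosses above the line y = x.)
Number of paths = 24466267020

By the reflection principle (André's argument), the number of monotone paths to (21, 20) with n ≤ m that never go above y = x is C(41, 21) − C(41, 22) = 269128937220 − 244662670200 = 24466267020.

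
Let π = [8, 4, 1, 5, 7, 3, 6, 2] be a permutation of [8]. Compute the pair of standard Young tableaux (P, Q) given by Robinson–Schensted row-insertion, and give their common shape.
P = [1, 2, 6] / [3, 5, 7] / [4] / [8];  Q = [1, 4, 5] / [2, 6, 7] / [3] / [8];  common shape = (3, 3, 1, 1)

Row-insert the values π_1, π_2, … into P one at a time, bumping the leftmost entry strictly greater than the inserted value down to the next row. The recording tableau Q records, in position (i, j), the step at which that cell was added to P.
  Insert 8 (step 1): P = [8];  Q = [1]
  Insert 4 (step 2): P = [4] / [8];  Q = [1] / [2]
  Insert 1 (step 3): P = [1] / [4] / [8];  Q = [1] / [2] / [3]
  Insert 5 (step 4): P = [1, 5] / [4] / [8];  Q = [1, 4] / [2] / [3]
  Insert 7 (step 5): P = [1, 5, 7] / [4] / [8];  Q = [1, 4, 5] / [2] / [3]
  Insert 3 (step 6): P = [1, 3, 7] / [4, 5] / [8];  Q = [1, 4, 5] / [2, 6] / [3]
  Insert 6 (step 7): P = [1, 3, 6] / [4, 5, 7] / [8];  Q = [1, 4, 5] / [2, 6, 7] / [3]
  Insert 2 (step 8): P = [1, 2, 6] / [3, 5, 7] / [4] / [8];  Q = [1, 4, 5] / [2, 6, 7] / [3] / [8]
Final shape: (3, 3, 1, 1).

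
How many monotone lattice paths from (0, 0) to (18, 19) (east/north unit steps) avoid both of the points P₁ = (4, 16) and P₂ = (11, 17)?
Number of paths = 16897662180

Inclusion–exclusion. Total paths: C(37, 18) = 17672631900. Through P₁: C(20, 4)·C(17, 14) = 3294600. Through P₂: C(28, 11)·C(9, 7) = 773070480. Since P₁ is strictly southwest of P₂, a monotone path through both must visit P₁ then P₂; paths through both = C(20, 4)·C(8, 7)·C(9, 7) = 1395360. Avoid both = 17672631900 − 3294600 − 773070480 + 1395360 = 16897662180.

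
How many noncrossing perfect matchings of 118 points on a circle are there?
C_59 = 405944995127576985730643443367112

These noncrossing handshakes are counted by the Catalan number C_n = (1/(n + 1)) · C(2n, n). For n = 59: C_59 = (1/60) · C(118, 59) = 24356699707654619143838606602026720/60 = 405944995127576985730643443367112.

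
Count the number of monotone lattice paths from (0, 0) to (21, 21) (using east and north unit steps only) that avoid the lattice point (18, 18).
Number of paths = 356755168440

Total paths from (0, 0) to (21, 21): C(42, 21) = 538257874440. Paths through (18, 18): (paths (0, 0) → (18, 18)) × (paths (18, 18) → (21, 21)) = C(36, 18) · C(6, 3) = 9075135300 · 20 = 181502706000. Avoidance count = 538257874440 − 181502706000 = 356755168440.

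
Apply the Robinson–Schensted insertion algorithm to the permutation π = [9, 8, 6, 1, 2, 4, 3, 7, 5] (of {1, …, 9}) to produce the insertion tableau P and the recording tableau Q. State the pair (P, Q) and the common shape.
P = [1, 2, 3, 5] / [4, 7] / [6] / [8] / [9];  Q = [1, 5, 6, 8] / [2, 9] / [3] / [4] / [7];  common shape = (4, 2, 1, 1, 1)

Row-insert the values π_1, π_2, … into P one at a time, bumping the leftmost entry strictly greater than the inserted value down to the next row. The recording tableau Q records, in position (i, j), the step at which that cell was added to P.
  Insert 9 (step 1): P = [9];  Q = [1]
  Insert 8 (step 2): P = [8] / [9];  Q = [1] / [2]
  Insert 6 (step 3): P = [6] / [8] / [9];  Q = [1] / [2] / [3]
  Insert 1 (step 4): P = [1] / [6] / [8] / [9];  Q = [1] / [2] / [3] / [4]
  Insert 2 (step 5): P = [1, 2] / [6] / [8] / [9];  Q = [1, 5] / [2] / [3] / [4]
  Insert 4 (step 6): P = [1, 2, 4] / [6] / [8] / [9];  Q = [1, 5, 6] / [2] / [3] / [4]
  Insert 3 (step 7): P = [1, 2, 3] / [4] / [6] / [8] / [9];  Q = [1, 5, 6] / [2] / [3] / [4] / [7]
  Insert 7 (step 8): P = [1, 2, 3, 7] / [4] / [6] / [8] / [9];  Q = [1, 5, 6, 8] / [2] / [3] / [4] / [7]
  Insert 5 (step 9): P = [1, 2, 3, 5] / [4, 7] / [6] / [8] / [9];  Q = [1, 5, 6, 8] / [2, 9] / [3] / [4] / [7]
Final shape: (4, 2, 1, 1, 1).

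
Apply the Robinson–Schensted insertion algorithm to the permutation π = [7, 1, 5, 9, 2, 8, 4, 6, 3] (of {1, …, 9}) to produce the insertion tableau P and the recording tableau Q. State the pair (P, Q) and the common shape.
P = [1, 2, 3, 6] / [4, 8] / [5, 9] / [7];  Q = [1, 3, 4, 8] / [2, 6] / [5, 7] / [9];  common shape = (4, 2, 2, 1)

Row-insert the values π_1, π_2, … into P one at a time, bumping the leftmost entry strictly greater than the inserted value down to the next row. The recording tableau Q records, in position (i, j), the step at which that cell was added to P.
  Insert 7 (step 1): P = [7];  Q = [1]
  Insert 1 (step 2): P = [1] / [7];  Q = [1] / [2]
  Insert 5 (step 3): P = [1, 5] / [7];  Q = [1, 3] / [2]
  Insert 9 (step 4): P = [1, 5, 9] / [7];  Q = [1, 3, 4] / [2]
  Insert 2 (step 5): P = [1, 2, 9] / [5] / [7];  Q = [1, 3, 4] / [2] / [5]
  Insert 8 (step 6): P = [1, 2, 8] / [5, 9] / [7];  Q = [1, 3, 4] / [2, 6] / [5]
  Insert 4 (step 7): P = [1, 2, 4] / [5, 8] / [7, 9];  Q = [1, 3, 4] / [2, 6] / [5, 7]
  Insert 6 (step 8): P = [1, 2, 4, 6] / [5, 8] / [7, 9];  Q = [1, 3, 4, 8] / [2, 6] / [5, 7]
  Insert 3 (step 9): P = [1, 2, 3, 6] / [4, 8] / [5, 9] / [7];  Q = [1, 3, 4, 8] / [2, 6] / [5, 7] / [9]
Final shape: (4, 2, 2, 1).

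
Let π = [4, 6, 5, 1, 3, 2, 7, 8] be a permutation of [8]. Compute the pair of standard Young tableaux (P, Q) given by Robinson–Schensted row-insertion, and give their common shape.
P = [1, 2, 7, 8] / [3, 5] / [4] / [6];  Q = [1, 2, 7, 8] / [3, 5] / [4] / [6];  common shape = (4, 2, 1, 1)

Row-insert the values π_1, π_2, … into P one at a time, bumping the leftmost entry strictly greater than the inserted value down to the next row. The recording tableau Q records, in position (i, j), the step at which that cell was added to P.
  Insert 4 (step 1): P = [4];  Q = [1]
  Insert 6 (step 2): P = [4, 6];  Q = [1, 2]
  Insert 5 (step 3): P = [4, 5] / [6];  Q = [1, 2] / [3]
  Insert 1 (step 4): P = [1, 5] / [4] / [6];  Q = [1, 2] / [3] / [4]
  Insert 3 (step 5): P = [1, 3] / [4, 5] / [6];  Q = [1, 2] / [3, 5] / [4]
  Insert 2 (step 6): P = [1, 2] / [3, 5] / [4] / [6];  Q = [1, 2] / [3, 5] / [4] / [6]
  Insert 7 (step 7): P = [1, 2, 7] / [3, 5] / [4] / [6];  Q = [1, 2, 7] / [3, 5] / [4] / [6]
  Insert 8 (step 8): P = [1, 2, 7, 8] / [3, 5] / [4] / [6];  Q = [1, 2, 7, 8] / [3, 5] / [4] / [6]
Final shape: (4, 2, 1, 1).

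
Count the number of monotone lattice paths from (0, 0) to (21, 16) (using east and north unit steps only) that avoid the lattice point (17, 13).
Number of paths = 8684179920

Total paths from (0, 0) to (21, 16): C(37, 21) = 12875774670. Paths through (17, 13): (paths (0, 0) → (17, 13)) × (paths (17, 13) → (21, 16)) = C(30, 17) · C(7, 4) = 119759850 · 35 = 4191594750. Avoidance count = 12875774670 − 4191594750 = 8684179920.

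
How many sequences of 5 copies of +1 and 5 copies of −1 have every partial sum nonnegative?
C_5 = 42

These ballot sequences are counted by the Catalan number C_n = (1/(n + 1)) · C(2n, n). For n = 5: C_5 = (1/6) · C(10, 5) = 252/6 = 42.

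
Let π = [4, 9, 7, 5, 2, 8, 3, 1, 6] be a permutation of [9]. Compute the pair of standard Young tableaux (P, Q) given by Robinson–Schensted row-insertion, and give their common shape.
P = [1, 3, 6] / [2, 5, 8] / [4] / [7] / [9];  Q = [1, 2, 6] / [3, 7, 9] / [4] / [5] / [8];  common shape = (3, 3, 1, 1, 1)

Row-insert the values π_1, π_2, … into P one at a time, bumping the leftmost entry strictly greater than the inserted value down to the next row. The recording tableau Q records, in position (i, j), the step at which that cell was added to P.
  Insert 4 (step 1): P = [4];  Q = [1]
  Insert 9 (step 2): P = [4, 9];  Q = [1, 2]
  Insert 7 (step 3): P = [4, 7] / [9];  Q = [1, 2] / [3]
  Insert 5 (step 4): P = [4, 5] / [7] / [9];  Q = [1, 2] / [3] / [4]
  Insert 2 (step 5): P = [2, 5] / [4] / [7] / [9];  Q = [1, 2] / [3] / [4] / [5]
  Insert 8 (step 6): P = [2, 5, 8] / [4] / [7] / [9];  Q = [1, 2, 6] / [3] / [4] / [5]
  Insert 3 (step 7): P = [2, 3, 8] / [4, 5] / [7] / [9];  Q = [1, 2, 6] / [3, 7] / [4] / [5]
  Insert 1 (step 8): P = [1, 3, 8] / [2, 5] / [4] / [7] / [9];  Q = [1, 2, 6] / [3, 7] / [4] / [5] / [8]
  Insert 6 (step 9): P = [1, 3, 6] / [2, 5, 8] / [4] / [7] / [9];  Q = [1, 2, 6] / [3, 7, 9] / [4] / [5] / [8]
Final shape: (3, 3, 1, 1, 1).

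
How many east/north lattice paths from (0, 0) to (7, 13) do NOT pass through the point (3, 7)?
Number of paths = 52320

Total paths from (0, 0) to (7, 13): C(20, 7) = 77520. Paths through (3, 7): (paths (0, 0) → (3, 7)) × (paths (3, 7) → (7, 13)) = C(10, 3) · C(10, 4) = 120 · 210 = 25200. Avoidance count = 77520 − 25200 = 52320.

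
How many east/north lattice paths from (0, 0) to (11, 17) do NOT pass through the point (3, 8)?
Number of paths = 17463030

Total paths from (0, 0) to (11, 17): C(28, 11) = 21474180. Paths through (3, 8): (paths (0, 0) → (3, 8)) × (paths (3, 8) → (11, 17)) = C(11, 3) · C(17, 8) = 165 · 24310 = 4011150. Avoidance count = 21474180 − 4011150 = 17463030.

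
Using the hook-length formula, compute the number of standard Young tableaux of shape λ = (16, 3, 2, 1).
# SYT of shape (16, 3, 2, 1) = 827904

Hook-length formula: f^λ = n! / Π hook(c), product over all cells c of the Young diagram. For λ = (16, 3, 2, 1), n = 22 boxes. Hook lengths by row (left-to-right, top-to-bottom): [19, 17, 15, 13, 12, 11, 10, 9, 8, 7, 6, 5, 4, 3, 2, 1]; [5, 3, 1]; [3, 1]; [1]. Product of hooks = 1357646209920000. So f^λ = 22! / 1357646209920000 = 1124000727777607680000 / 1357646209920000 = 827904.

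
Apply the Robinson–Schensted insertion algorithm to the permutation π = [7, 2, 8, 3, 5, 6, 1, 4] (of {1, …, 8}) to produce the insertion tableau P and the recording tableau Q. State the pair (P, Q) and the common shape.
P = [1, 3, 4, 6] / [2, 5] / [7, 8];  Q = [1, 3, 5, 6] / [2, 4] / [7, 8];  common shape = (4, 2, 2)

Row-insert the values π_1, π_2, … into P one at a time, bumping the leftmost entry strictly greater than the inserted value down to the next row. The recording tableau Q records, in position (i, j), the step at which that cell was added to P.
  Insert 7 (step 1): P = [7];  Q = [1]
  Insert 2 (step 2): P = [2] / [7];  Q = [1] / [2]
  Insert 8 (step 3): P = [2, 8] / [7];  Q = [1, 3] / [2]
  Insert 3 (step 4): P = [2, 3] / [7, 8];  Q = [1, 3] / [2, 4]
  Insert 5 (step 5): P = [2, 3, 5] / [7, 8];  Q = [1, 3, 5] / [2, 4]
  Insert 6 (step 6): P = [2, 3, 5, 6] / [7, 8];  Q = [1, 3, 5, 6] / [2, 4]
  Insert 1 (step 7): P = [1, 3, 5, 6] / [2, 8] / [7];  Q = [1, 3, 5, 6] / [2, 4] / [7]
  Insert 4 (step 8): P = [1, 3, 4, 6] / [2, 5] / [7, 8];  Q = [1, 3, 5, 6] / [2, 4] / [7, 8]
Final shape: (4, 2, 2).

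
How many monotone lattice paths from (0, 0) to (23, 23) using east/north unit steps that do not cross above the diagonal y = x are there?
C_23 = 343059613650

These NE paths below the diagonal are counted by the Catalan number C_n = (1/(n + 1)) · C(2n, n). For n = 23: C_23 = (1/24) · C(46, 23) = 8233430727600/24 = 343059613650.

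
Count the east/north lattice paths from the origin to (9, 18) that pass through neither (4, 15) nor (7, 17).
Number of paths = 3547737

Inclusion–exclusion. Total paths: C(27, 9) = 4686825. Through P₁: C(19, 4)·C(8, 5) = 217056. Through P₂: C(24, 7)·C(3, 2) = 1038312. Since P₁ is strictly southwest of P₂, a monotone path through both must visit P₁ then P₂; paths through both = C(19, 4)·C(5, 3)·C(3, 2) = 116280. Avoid both = 4686825 − 217056 − 1038312 + 116280 = 3547737.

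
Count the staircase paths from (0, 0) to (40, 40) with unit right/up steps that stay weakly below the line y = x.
C_40 = 2622127042276492108820

These NE paths below the diagonal are counted by the Catalan number C_n = (1/(n + 1)) · C(2n, n). For n = 40: C_40 = (1/41) · C(80, 40) = 107507208733336176461620/41 = 2622127042276492108820.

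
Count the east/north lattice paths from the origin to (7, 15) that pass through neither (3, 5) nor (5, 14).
Number of paths = 88844

Inclusion–exclusion. Total paths: C(22, 7) = 170544. Through P₁: C(8, 3)·C(14, 4) = 56056. Through P₂: C(19, 5)·C(3, 2) = 34884. Since P₁ is strictly southwest of P₂, a monotone path through both must visit P₁ then P₂; paths through both = C(8, 3)·C(11, 2)·C(3, 2) = 9240. Avoid both = 170544 − 56056 − 34884 + 9240 = 88844.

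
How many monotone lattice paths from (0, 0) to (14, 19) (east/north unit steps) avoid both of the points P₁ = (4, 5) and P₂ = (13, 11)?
Number of paths = 554901318

Inclusion–exclusion. Total paths: C(33, 14) = 818809200. Through P₁: C(9, 4)·C(24, 10) = 247118256. Through P₂: C(24, 13)·C(9, 1) = 22465296. Since P₁ is strictly southwest of P₂, a monotone path through both must visit P₁ then P₂; paths through both = C(9, 4)·C(15, 9)·C(9, 1) = 5675670. Avoid both = 818809200 − 247118256 − 22465296 + 5675670 = 554901318.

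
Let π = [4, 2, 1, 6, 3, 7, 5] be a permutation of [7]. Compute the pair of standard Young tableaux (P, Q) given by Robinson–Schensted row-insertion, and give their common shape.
P = [1, 3, 5] / [2, 6, 7] / [4];  Q = [1, 4, 6] / [2, 5, 7] / [3];  common shape = (3, 3, 1)

Row-insert the values π_1, π_2, … into P one at a time, bumping the leftmost entry strictly greater than the inserted value down to the next row. The recording tableau Q records, in position (i, j), the step at which that cell was added to P.
  Insert 4 (step 1): P = [4];  Q = [1]
  Insert 2 (step 2): P = [2] / [4];  Q = [1] / [2]
  Insert 1 (step 3): P = [1] / [2] / [4];  Q = [1] / [2] / [3]
  Insert 6 (step 4): P = [1, 6] / [2] / [4];  Q = [1, 4] / [2] / [3]
  Insert 3 (step 5): P = [1, 3] / [2, 6] / [4];  Q = [1, 4] / [2, 5] / [3]
  Insert 7 (step 6): P = [1, 3, 7] / [2, 6] / [4];  Q = [1, 4, 6] / [2, 5] / [3]
  Insert 5 (step 7): P = [1, 3, 5] / [2, 6, 7] / [4];  Q = [1, 4, 6] / [2, 5, 7] / [3]
Final shape: (3, 3, 1).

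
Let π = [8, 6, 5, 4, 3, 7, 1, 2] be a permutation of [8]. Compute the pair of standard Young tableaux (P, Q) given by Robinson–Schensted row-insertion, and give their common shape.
P = [1, 2] / [3, 7] / [4] / [5] / [6] / [8];  Q = [1, 6] / [2, 8] / [3] / [4] / [5] / [7];  common shape = (2, 2, 1, 1, 1, 1)

Row-insert the values π_1, π_2, … into P one at a time, bumping the leftmost entry strictly greater than the inserted value down to the next row. The recording tableau Q records, in position (i, j), the step at which that cell was added to P.
  Insert 8 (step 1): P = [8];  Q = [1]
  Insert 6 (step 2): P = [6] / [8];  Q = [1] / [2]
  Insert 5 (step 3): P = [5] / [6] / [8];  Q = [1] / [2] / [3]
  Insert 4 (step 4): P = [4] / [5] / [6] / [8];  Q = [1] / [2] / [3] / [4]
  Insert 3 (step 5): P = [3] / [4] / [5] / [6] / [8];  Q = [1] / [2] / [3] / [4] / [5]
  Insert 7 (step 6): P = [3, 7] / [4] / [5] / [6] / [8];  Q = [1, 6] / [2] / [3] / [4] / [5]
  Insert 1 (step 7): P = [1, 7] / [3] / [4] / [5] / [6] / [8];  Q = [1, 6] / [2] / [3] / [4] / [5] / [7]
  Insert 2 (step 8): P = [1, 2] / [3, 7] / [4] / [5] / [6] / [8];  Q = [1, 6] / [2, 8] / [3] / [4] / [5] / [7]
Final shape: (2, 2, 1, 1, 1, 1).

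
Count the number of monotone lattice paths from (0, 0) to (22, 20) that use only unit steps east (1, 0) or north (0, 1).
Number of paths = 513791607420

A monotone lattice path from (0, 0) to (22, 20) consists of 22 east steps and 20 north steps in some order, so it is determined by which 22 of the 42 steps are east. The count is C(42, 22) = 513791607420.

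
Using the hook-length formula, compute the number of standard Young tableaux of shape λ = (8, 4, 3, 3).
# SYT of shape (8, 4, 3, 3) = 2598960

Hook-length formula: f^λ = n! / Π hook(c), product over all cells c of the Young diagram. For λ = (8, 4, 3, 3), n = 18 boxes. Hook lengths by row (left-to-right, top-to-bottom): [11, 10, 9, 6, 4, 3, 2, 1]; [6, 5, 4, 1]; [4, 3, 2]; [3, 2, 1]. Product of hooks = 2463436800. So f^λ = 18! / 2463436800 = 6402373705728000 / 2463436800 = 2598960.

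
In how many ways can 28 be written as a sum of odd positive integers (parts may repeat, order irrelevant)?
p_odd(28) = 222

Enumerate partitions using only odd parts via the recurrence o(n, m) = o(n, m−2) + o(n−m, m) over odd m, starting from the largest odd part ≤ n. This gives p_odd(28) = 222. (Euler's theorem: equals the count of distinct-part partitions.)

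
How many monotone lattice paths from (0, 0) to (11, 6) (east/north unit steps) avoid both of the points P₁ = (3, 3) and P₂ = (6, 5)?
Number of paths = 7504

Inclusion–exclusion. Total paths: C(17, 11) = 12376. Through P₁: C(6, 3)·C(11, 8) = 3300. Through P₂: C(11, 6)·C(6, 5) = 2772. Since P₁ is strictly southwest of P₂, a monotone path through both must visit P₁ then P₂; paths through both = C(6, 3)·C(5, 3)·C(6, 5) = 1200. Avoid both = 12376 − 3300 − 2772 + 1200 = 7504.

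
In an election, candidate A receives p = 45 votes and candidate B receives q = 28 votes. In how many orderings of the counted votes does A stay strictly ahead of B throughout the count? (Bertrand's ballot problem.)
Strict-lead orderings = 28542507167611246768

Total orderings of the 73 votes with 45 for A: C(73, 45) = 122564883719742412592. By the Bertrand ballot formula (Cycle Lemma / reflection principle), the number of orderings in which A is strictly ahead of B throughout is (p − q)/(p + q) · C(p + q, p) = (45 − 28)/(45 + 28) · 122564883719742412592 = 28542507167611246768.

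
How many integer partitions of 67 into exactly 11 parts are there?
p(67, 11 parts) = 167672

Partitions of n into exactly k parts are in bijection with partitions of n − k into at most k parts (subtract 1 from each part). So p(67, exactly 11) = p(56, parts ≤ 11). Computing via the recurrence p(m, j) = p(m, j−1) + p(m−j, j) gives 167672.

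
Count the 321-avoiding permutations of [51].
C_51 = 7684785670514316385230816156

These 321-avoiding permutations are counted by the Catalan number C_n = (1/(n + 1)) · C(2n, n). For n = 51: C_51 = (1/52) · C(102, 51) = 399608854866744452032002440112/52 = 7684785670514316385230816156.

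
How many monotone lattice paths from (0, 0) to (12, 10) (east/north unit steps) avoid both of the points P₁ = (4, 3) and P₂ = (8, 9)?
Number of paths = 336621

Inclusion–exclusion. Total paths: C(22, 12) = 646646. Through P₁: C(7, 4)·C(15, 8) = 225225. Through P₂: C(17, 8)·C(5, 4) = 121550. Since P₁ is strictly southwest of P₂, a monotone path through both must visit P₁ then P₂; paths through both = C(7, 4)·C(10, 4)·C(5, 4) = 36750. Avoid both = 646646 − 225225 − 121550 + 36750 = 336621.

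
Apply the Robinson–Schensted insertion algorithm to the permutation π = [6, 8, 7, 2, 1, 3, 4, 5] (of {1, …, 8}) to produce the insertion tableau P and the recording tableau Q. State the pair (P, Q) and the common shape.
P = [1, 3, 4, 5] / [2, 7] / [6] / [8];  Q = [1, 2, 7, 8] / [3, 6] / [4] / [5];  common shape = (4, 2, 1, 1)

Row-insert the values π_1, π_2, … into P one at a time, bumping the leftmost entry strictly greater than the inserted value down to the next row. The recording tableau Q records, in position (i, j), the step at which that cell was added to P.
  Insert 6 (step 1): P = [6];  Q = [1]
  Insert 8 (step 2): P = [6, 8];  Q = [1, 2]
  Insert 7 (step 3): P = [6, 7] / [8];  Q = [1, 2] / [3]
  Insert 2 (step 4): P = [2, 7] / [6] / [8];  Q = [1, 2] / [3] / [4]
  Insert 1 (step 5): P = [1, 7] / [2] / [6] / [8];  Q = [1, 2] / [3] / [4] / [5]
  Insert 3 (step 6): P = [1, 3] / [2, 7] / [6] / [8];  Q = [1, 2] / [3, 6] / [4] / [5]
  Insert 4 (step 7): P = [1, 3, 4] / [2, 7] / [6] / [8];  Q = [1, 2, 7] / [3, 6] / [4] / [5]
  Insert 5 (step 8): P = [1, 3, 4, 5] / [2, 7] / [6] / [8];  Q = [1, 2, 7, 8] / [3, 6] / [4] / [5]
Final shape: (4, 2, 1, 1).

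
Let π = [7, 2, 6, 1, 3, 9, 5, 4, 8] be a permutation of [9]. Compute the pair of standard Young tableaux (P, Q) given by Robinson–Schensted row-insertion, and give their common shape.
P = [1, 3, 4, 8] / [2, 5, 9] / [6] / [7];  Q = [1, 3, 6, 9] / [2, 5, 7] / [4] / [8];  common shape = (4, 3, 1, 1)

Row-insert the values π_1, π_2, … into P one at a time, bumping the leftmost entry strictly greater than the inserted value down to the next row. The recording tableau Q records, in position (i, j), the step at which that cell was added to P.
  Insert 7 (step 1): P = [7];  Q = [1]
  Insert 2 (step 2): P = [2] / [7];  Q = [1] / [2]
  Insert 6 (step 3): P = [2, 6] / [7];  Q = [1, 3] / [2]
  Insert 1 (step 4): P = [1, 6] / [2] / [7];  Q = [1, 3] / [2] / [4]
  Insert 3 (step 5): P = [1, 3] / [2, 6] / [7];  Q = [1, 3] / [2, 5] / [4]
  Insert 9 (step 6): P = [1, 3, 9] / [2, 6] / [7];  Q = [1, 3, 6] / [2, 5] / [4]
  Insert 5 (step 7): P = [1, 3, 5] / [2, 6, 9] / [7];  Q = [1, 3, 6] / [2, 5, 7] / [4]
  Insert 4 (step 8): P = [1, 3, 4] / [2, 5, 9] / [6] / [7];  Q = [1, 3, 6] / [2, 5, 7] / [4] / [8]
  Insert 8 (step 9): P = [1, 3, 4, 8] / [2, 5, 9] / [6] / [7];  Q = [1, 3, 6, 9] / [2, 5, 7] / [4] / [8]
Final shape: (4, 3, 1, 1).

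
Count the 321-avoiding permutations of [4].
C_4 = 14

These 321-avoiding permutations are counted by the Catalan number C_n = (1/(n + 1)) · C(2n, n). For n = 4: C_4 = (1/5) · C(8, 4) = 70/5 = 14.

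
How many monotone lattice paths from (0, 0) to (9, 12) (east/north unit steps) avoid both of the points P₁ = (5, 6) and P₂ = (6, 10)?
Number of paths = 139930

Inclusion–exclusion. Total paths: C(21, 9) = 293930. Through P₁: C(11, 5)·C(10, 4) = 97020. Through P₂: C(16, 6)·C(5, 3) = 80080. Since P₁ is strictly southwest of P₂, a monotone path through both must visit P₁ then P₂; paths through both = C(11, 5)·C(5, 1)·C(5, 3) = 23100. Avoid both = 293930 − 97020 − 80080 + 23100 = 139930.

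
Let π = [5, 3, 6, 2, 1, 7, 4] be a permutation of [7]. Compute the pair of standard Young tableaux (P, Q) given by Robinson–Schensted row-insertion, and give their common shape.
P = [1, 4, 7] / [2, 6] / [3] / [5];  Q = [1, 3, 6] / [2, 7] / [4] / [5];  common shape = (3, 2, 1, 1)

Row-insert the values π_1, π_2, … into P one at a time, bumping the leftmost entry strictly greater than the inserted value down to the next row. The recording tableau Q records, in position (i, j), the step at which that cell was added to P.
  Insert 5 (step 1): P = [5];  Q = [1]
  Insert 3 (step 2): P = [3] / [5];  Q = [1] / [2]
  Insert 6 (step 3): P = [3, 6] / [5];  Q = [1, 3] / [2]
  Insert 2 (step 4): P = [2, 6] / [3] / [5];  Q = [1, 3] / [2] / [4]
  Insert 1 (step 5): P = [1, 6] / [2] / [3] / [5];  Q = [1, 3] / [2] / [4] / [5]
  Insert 7 (step 6): P = [1, 6, 7] / [2] / [3] / [5];  Q = [1, 3, 6] / [2] / [4] / [5]
  Insert 4 (step 7): P = [1, 4, 7] / [2, 6] / [3] / [5];  Q = [1, 3, 6] / [2, 7] / [4] / [5]
Final shape: (3, 2, 1, 1).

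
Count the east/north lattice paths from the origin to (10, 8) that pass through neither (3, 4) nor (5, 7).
Number of paths = 29556

Inclusion–exclusion. Total paths: C(18, 10) = 43758. Through P₁: C(7, 3)·C(11, 7) = 11550. Through P₂: C(12, 5)·C(6, 5) = 4752. Since P₁ is strictly southwest of P₂, a monotone path through both must visit P₁ then P₂; paths through both = C(7, 3)·C(5, 2)·C(6, 5) = 2100. Avoid both = 43758 − 11550 − 4752 + 2100 = 29556.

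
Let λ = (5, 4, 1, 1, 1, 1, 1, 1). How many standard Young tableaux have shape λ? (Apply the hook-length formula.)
# SYT of shape (5, 4, 1, 1, 1, 1, 1, 1) = 42042

Hook-length formula: f^λ = n! / Π hook(c), product over all cells c of the Young diagram. For λ = (5, 4, 1, 1, 1, 1, 1, 1), n = 15 boxes. Hook lengths by row (left-to-right, top-to-bottom): [12, 5, 4, 3, 1]; [10, 3, 2, 1]; [6]; [5]; [4]; [3]; [2]; [1]. Product of hooks = 31104000. So f^λ = 15! / 31104000 = 1307674368000 / 31104000 = 42042.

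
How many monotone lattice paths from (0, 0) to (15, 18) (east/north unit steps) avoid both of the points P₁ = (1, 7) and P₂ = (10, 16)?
Number of paths = 898120845

Inclusion–exclusion. Total paths: C(33, 15) = 1037158320. Through P₁: C(8, 1)·C(25, 14) = 35659200. Through P₂: C(26, 10)·C(7, 5) = 111546435. Since P₁ is strictly southwest of P₂, a monotone path through both must visit P₁ then P₂; paths through both = C(8, 1)·C(18, 9)·C(7, 5) = 8168160. Avoid both = 1037158320 − 35659200 − 111546435 + 8168160 = 898120845.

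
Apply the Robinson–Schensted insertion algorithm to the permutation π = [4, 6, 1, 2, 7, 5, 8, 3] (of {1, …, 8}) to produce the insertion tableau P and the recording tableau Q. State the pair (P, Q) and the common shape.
P = [1, 2, 3, 8] / [4, 5, 7] / [6];  Q = [1, 2, 5, 7] / [3, 4, 6] / [8];  common shape = (4, 3, 1)

Row-insert the values π_1, π_2, … into P one at a time, bumping the leftmost entry strictly greater than the inserted value down to the next row. The recording tableau Q records, in position (i, j), the step at which that cell was added to P.
  Insert 4 (step 1): P = [4];  Q = [1]
  Insert 6 (step 2): P = [4, 6];  Q = [1, 2]
  Insert 1 (step 3): P = [1, 6] / [4];  Q = [1, 2] / [3]
  Insert 2 (step 4): P = [1, 2] / [4, 6];  Q = [1, 2] / [3, 4]
  Insert 7 (step 5): P = [1, 2, 7] / [4, 6];  Q = [1, 2, 5] / [3, 4]
  Insert 5 (step 6): P = [1, 2, 5] / [4, 6, 7];  Q = [1, 2, 5] / [3, 4, 6]
  Insert 8 (step 7): P = [1, 2, 5, 8] / [4, 6, 7];  Q = [1, 2, 5, 7] / [3, 4, 6]
  Insert 3 (step 8): P = [1, 2, 3, 8] / [4, 5, 7] / [6];  Q = [1, 2, 5, 7] / [3, 4, 6] / [8]
Final shape: (4, 3, 1).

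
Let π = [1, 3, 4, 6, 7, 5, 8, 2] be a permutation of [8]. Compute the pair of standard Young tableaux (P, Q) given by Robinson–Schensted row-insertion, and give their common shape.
P = [1, 2, 4, 5, 7, 8] / [3] / [6];  Q = [1, 2, 3, 4, 5, 7] / [6] / [8];  common shape = (6, 1, 1)

Row-insert the values π_1, π_2, … into P one at a time, bumping the leftmost entry strictly greater than the inserted value down to the next row. The recording tableau Q records, in position (i, j), the step at which that cell was added to P.
  Insert 1 (step 1): P = [1];  Q = [1]
  Insert 3 (step 2): P = [1, 3];  Q = [1, 2]
  Insert 4 (step 3): P = [1, 3, 4];  Q = [1, 2, 3]
  Insert 6 (step 4): P = [1, 3, 4, 6];  Q = [1, 2, 3, 4]
  Insert 7 (step 5): P = [1, 3, 4, 6, 7];  Q = [1, 2, 3, 4, 5]
  Insert 5 (step 6): P = [1, 3, 4, 5, 7] / [6];  Q = [1, 2, 3, 4, 5] / [6]
  Insert 8 (step 7): P = [1, 3, 4, 5, 7, 8] / [6];  Q = [1, 2, 3, 4, 5, 7] / [6]
  Insert 2 (step 8): P = [1, 2, 4, 5, 7, 8] / [3] / [6];  Q = [1, 2, 3, 4, 5, 7] / [6] / [8]
Final shape: (6, 1, 1).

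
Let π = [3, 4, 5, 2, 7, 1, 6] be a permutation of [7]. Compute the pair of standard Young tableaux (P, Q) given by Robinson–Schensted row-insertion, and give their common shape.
P = [1, 4, 5, 6] / [2, 7] / [3];  Q = [1, 2, 3, 5] / [4, 7] / [6];  common shape = (4, 2, 1)

Row-insert the values π_1, π_2, … into P one at a time, bumping the leftmost entry strictly greater than the inserted value down to the next row. The recording tableau Q records, in position (i, j), the step at which that cell was added to P.
  Insert 3 (step 1): P = [3];  Q = [1]
  Insert 4 (step 2): P = [3, 4];  Q = [1, 2]
  Insert 5 (step 3): P = [3, 4, 5];  Q = [1, 2, 3]
  Insert 2 (step 4): P = [2, 4, 5] / [3];  Q = [1, 2, 3] / [4]
  Insert 7 (step 5): P = [2, 4, 5, 7] / [3];  Q = [1, 2, 3, 5] / [4]
  Insert 1 (step 6): P = [1, 4, 5, 7] / [2] / [3];  Q = [1, 2, 3, 5] / [4] / [6]
  Insert 6 (step 7): P = [1, 4, 5, 6] / [2, 7] / [3];  Q = [1, 2, 3, 5] / [4, 7] / [6]
Final shape: (4, 2, 1).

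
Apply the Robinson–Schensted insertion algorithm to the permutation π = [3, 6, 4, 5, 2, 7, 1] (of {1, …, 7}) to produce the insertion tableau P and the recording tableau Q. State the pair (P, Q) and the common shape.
P = [1, 4, 5, 7] / [2] / [3] / [6];  Q = [1, 2, 4, 6] / [3] / [5] / [7];  common shape = (4, 1, 1, 1)

Row-insert the values π_1, π_2, … into P one at a time, bumping the leftmost entry strictly greater than the inserted value down to the next row. The recording tableau Q records, in position (i, j), the step at which that cell was added to P.
  Insert 3 (step 1): P = [3];  Q = [1]
  Insert 6 (step 2): P = [3, 6];  Q = [1, 2]
  Insert 4 (step 3): P = [3, 4] / [6];  Q = [1, 2] / [3]
  Insert 5 (step 4): P = [3, 4, 5] / [6];  Q = [1, 2, 4] / [3]
  Insert 2 (step 5): P = [2, 4, 5] / [3] / [6];  Q = [1, 2, 4] / [3] / [5]
  Insert 7 (step 6): P = [2, 4, 5, 7] / [3] / [6];  Q = [1, 2, 4, 6] / [3] / [5]
  Insert 1 (step 7): P = [1, 4, 5, 7] / [2] / [3] / [6];  Q = [1, 2, 4, 6] / [3] / [5] / [7]
Final shape: (4, 1, 1, 1).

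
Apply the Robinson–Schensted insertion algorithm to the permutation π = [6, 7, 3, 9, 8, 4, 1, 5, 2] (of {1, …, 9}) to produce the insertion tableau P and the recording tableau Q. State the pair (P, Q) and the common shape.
P = [1, 2, 5] / [3, 4, 8] / [6, 7] / [9];  Q = [1, 2, 4] / [3, 5, 8] / [6, 9] / [7];  common shape = (3, 3, 2, 1)

Row-insert the values π_1, π_2, … into P one at a time, bumping the leftmost entry strictly greater than the inserted value down to the next row. The recording tableau Q records, in position (i, j), the step at which that cell was added to P.
  Insert 6 (step 1): P = [6];  Q = [1]
  Insert 7 (step 2): P = [6, 7];  Q = [1, 2]
  Insert 3 (step 3): P = [3, 7] / [6];  Q = [1, 2] / [3]
  Insert 9 (step 4): P = [3, 7, 9] / [6];  Q = [1, 2, 4] / [3]
  Insert 8 (step 5): P = [3, 7, 8] / [6, 9];  Q = [1, 2, 4] / [3, 5]
  Insert 4 (step 6): P = [3, 4, 8] / [6, 7] / [9];  Q = [1, 2, 4] / [3, 5] / [6]
  Insert 1 (step 7): P = [1, 4, 8] / [3, 7] / [6] / [9];  Q = [1, 2, 4] / [3, 5] / [6] / [7]
  Insert 5 (step 8): P = [1, 4, 5] / [3, 7, 8] / [6] / [9];  Q = [1, 2, 4] / [3, 5, 8] / [6] / [7]
  Insert 2 (step 9): P = [1, 2, 5] / [3, 4, 8] / [6, 7] / [9];  Q = [1, 2, 4] / [3, 5, 8] / [6, 9] / [7]
Final shape: (3, 3, 2, 1).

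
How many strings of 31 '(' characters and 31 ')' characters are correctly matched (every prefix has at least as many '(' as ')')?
C_31 = 14544636039226909

These balanced parentheses are counted by the Catalan number C_n = (1/(n + 1)) · C(2n, n). For n = 31: C_31 = (1/32) · C(62, 31) = 465428353255261088/32 = 14544636039226909.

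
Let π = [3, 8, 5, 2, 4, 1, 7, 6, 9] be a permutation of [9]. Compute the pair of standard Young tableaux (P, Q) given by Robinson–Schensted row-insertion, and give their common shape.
P = [1, 4, 6, 9] / [2, 5, 7] / [3] / [8];  Q = [1, 2, 7, 9] / [3, 5, 8] / [4] / [6];  common shape = (4, 3, 1, 1)

Row-insert the values π_1, π_2, … into P one at a time, bumping the leftmost entry strictly greater than the inserted value down to the next row. The recording tableau Q records, in position (i, j), the step at which that cell was added to P.
  Insert 3 (step 1): P = [3];  Q = [1]
  Insert 8 (step 2): P = [3, 8];  Q = [1, 2]
  Insert 5 (step 3): P = [3, 5] / [8];  Q = [1, 2] / [3]
  Insert 2 (step 4): P = [2, 5] / [3] / [8];  Q = [1, 2] / [3] / [4]
  Insert 4 (step 5): P = [2, 4] / [3, 5] / [8];  Q = [1, 2] / [3, 5] / [4]
  Insert 1 (step 6): P = [1, 4] / [2, 5] / [3] / [8];  Q = [1, 2] / [3, 5] / [4] / [6]
  Insert 7 (step 7): P = [1, 4, 7] / [2, 5] / [3] / [8];  Q = [1, 2, 7] / [3, 5] / [4] / [6]
  Insert 6 (step 8): P = [1, 4, 6] / [2, 5, 7] / [3] / [8];  Q = [1, 2, 7] / [3, 5, 8] / [4] / [6]
  Insert 9 (step 9): P = [1, 4, 6, 9] / [2, 5, 7] / [3] / [8];  Q = [1, 2, 7, 9] / [3, 5, 8] / [4] / [6]
Final shape: (4, 3, 1, 1).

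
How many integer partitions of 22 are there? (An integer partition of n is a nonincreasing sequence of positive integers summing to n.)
p(22) = 1002

Compute p(n) via the recurrence p(n, m) = p(n, m−1) + p(n−m, m), where p(n, m) counts partitions of n with all parts ≤ m and p(n) = p(n, n). The base cases are p(0, m) = 1 and p(n, 0) = 0 for n > 0. Filling the table yields p(22) = 1002. (Euler's pentagonal recurrence is an alternative.)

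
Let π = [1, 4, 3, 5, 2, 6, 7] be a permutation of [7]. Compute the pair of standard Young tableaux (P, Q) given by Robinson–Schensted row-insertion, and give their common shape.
P = [1, 2, 5, 6, 7] / [3] / [4];  Q = [1, 2, 4, 6, 7] / [3] / [5];  common shape = (5, 1, 1)

Row-insert the values π_1, π_2, … into P one at a time, bumping the leftmost entry strictly greater than the inserted value down to the next row. The recording tableau Q records, in position (i, j), the step at which that cell was added to P.
  Insert 1 (step 1): P = [1];  Q = [1]
  Insert 4 (step 2): P = [1, 4];  Q = [1, 2]
  Insert 3 (step 3): P = [1, 3] / [4];  Q = [1, 2] / [3]
  Insert 5 (step 4): P = [1, 3, 5] / [4];  Q = [1, 2, 4] / [3]
  Insert 2 (step 5): P = [1, 2, 5] / [3] / [4];  Q = [1, 2, 4] / [3] / [5]
  Insert 6 (step 6): P = [1, 2, 5, 6] / [3] / [4];  Q = [1, 2, 4, 6] / [3] / [5]
  Insert 7 (step 7): P = [1, 2, 5, 6, 7] / [3] / [4];  Q = [1, 2, 4, 6, 7] / [3] / [5]
Final shape: (5, 1, 1).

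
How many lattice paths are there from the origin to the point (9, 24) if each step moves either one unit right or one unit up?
Number of paths = 38567100

A monotone lattice path from (0, 0) to (9, 24) consists of 9 east steps and 24 north steps in some order, so it is determined by which 9 of the 33 steps are east. The count is C(33, 9) = 38567100.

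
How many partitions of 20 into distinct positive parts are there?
q(20) = 64

A partition into distinct parts is a strictly decreasing sequence summing to n. The recurrence d(n, m) = d(n, m−1) + d(n−m, m−1) (use part m at most once) with q(n) = d(n, n) gives q(20) = 64. (Euler's theorem: # distinct-part partitions = # odd-part partitions.)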